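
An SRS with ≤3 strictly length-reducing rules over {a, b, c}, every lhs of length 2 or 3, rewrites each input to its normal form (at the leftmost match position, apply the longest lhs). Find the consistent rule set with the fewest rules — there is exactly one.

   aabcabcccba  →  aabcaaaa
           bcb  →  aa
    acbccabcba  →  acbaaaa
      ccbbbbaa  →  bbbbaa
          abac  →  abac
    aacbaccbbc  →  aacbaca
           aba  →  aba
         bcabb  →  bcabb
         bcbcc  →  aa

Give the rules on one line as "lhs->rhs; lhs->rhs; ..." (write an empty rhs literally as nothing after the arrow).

  | aabcabcccba => aabcabcba => aabcaaaa
  | bcb => aa
  | acbccabcba => acbabcba => acbaaaa
  | ccbbbbaa => bbbbaa

bbc->ca; bcb->aa; cc->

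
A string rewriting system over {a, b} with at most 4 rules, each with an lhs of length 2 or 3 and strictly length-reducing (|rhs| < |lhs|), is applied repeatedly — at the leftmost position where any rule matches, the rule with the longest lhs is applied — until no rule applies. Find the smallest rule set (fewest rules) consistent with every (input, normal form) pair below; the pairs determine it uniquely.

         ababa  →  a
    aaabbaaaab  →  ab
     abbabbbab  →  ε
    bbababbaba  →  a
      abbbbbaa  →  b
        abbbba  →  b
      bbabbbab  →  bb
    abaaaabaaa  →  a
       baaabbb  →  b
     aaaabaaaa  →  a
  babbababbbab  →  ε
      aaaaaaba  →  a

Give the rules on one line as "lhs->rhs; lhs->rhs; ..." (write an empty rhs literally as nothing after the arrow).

  | ababa => aa => a
  | aaabbaaaab => aabbaaaab => abbaaaab => aaaab => aaab => aab => ab
  | abbabbbab => abbbab => bab => ε
  | bbababbaba => babbaba => baba => a

aa->a; abb->; ba->; bab->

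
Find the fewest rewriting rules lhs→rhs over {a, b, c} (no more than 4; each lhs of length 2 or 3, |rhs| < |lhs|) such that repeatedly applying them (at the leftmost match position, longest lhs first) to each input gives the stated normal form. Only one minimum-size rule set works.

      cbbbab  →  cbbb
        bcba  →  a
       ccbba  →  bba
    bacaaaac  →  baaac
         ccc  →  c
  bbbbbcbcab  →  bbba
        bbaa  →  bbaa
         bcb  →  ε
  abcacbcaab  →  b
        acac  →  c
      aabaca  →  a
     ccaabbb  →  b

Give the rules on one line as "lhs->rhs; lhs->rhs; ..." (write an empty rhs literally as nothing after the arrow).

  | cbbbab => cbbb
  | bcba => aba => a
  | ccbba => bba
  | bacaaaac => babaaac => baaac

ab->; bc->a; ca->b; cc->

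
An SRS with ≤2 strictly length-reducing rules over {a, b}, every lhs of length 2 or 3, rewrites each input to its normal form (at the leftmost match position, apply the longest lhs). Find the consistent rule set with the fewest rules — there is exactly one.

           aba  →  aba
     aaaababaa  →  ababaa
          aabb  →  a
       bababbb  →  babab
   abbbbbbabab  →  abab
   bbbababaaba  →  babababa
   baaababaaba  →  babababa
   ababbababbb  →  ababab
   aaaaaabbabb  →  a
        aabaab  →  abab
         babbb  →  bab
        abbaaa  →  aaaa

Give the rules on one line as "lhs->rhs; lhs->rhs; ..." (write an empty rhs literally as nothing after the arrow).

aab->ab; bb->

  | aba
  | aaaababaa => aaababaa => aababaa => ababaa
  | aabb => abb => a
  | bababbb => babab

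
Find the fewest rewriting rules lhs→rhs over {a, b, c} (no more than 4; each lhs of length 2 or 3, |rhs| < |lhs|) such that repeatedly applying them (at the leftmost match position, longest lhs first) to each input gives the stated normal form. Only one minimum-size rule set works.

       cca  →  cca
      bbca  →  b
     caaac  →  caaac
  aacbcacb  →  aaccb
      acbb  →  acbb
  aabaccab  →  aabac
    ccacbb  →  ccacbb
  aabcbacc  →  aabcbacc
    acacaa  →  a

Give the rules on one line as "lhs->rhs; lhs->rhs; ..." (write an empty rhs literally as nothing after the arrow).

aca->b; bca->; cab->

  | cca
  | bbca => b
  | caaac
  | aacbcacb => aaccb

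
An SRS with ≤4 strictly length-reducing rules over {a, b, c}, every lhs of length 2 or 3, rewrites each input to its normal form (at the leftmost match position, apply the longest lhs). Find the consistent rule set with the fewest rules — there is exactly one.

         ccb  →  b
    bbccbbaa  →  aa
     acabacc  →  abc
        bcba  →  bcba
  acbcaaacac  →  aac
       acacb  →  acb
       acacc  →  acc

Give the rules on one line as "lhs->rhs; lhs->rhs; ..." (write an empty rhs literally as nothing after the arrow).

  | ccb => b
  | bbccbbaa => bbbbaa => bbbaa => bbaa => baa => aa
  | acabacc => abacc => abc
  | bcba

baa->aa; bac->b; ca->; ccb->b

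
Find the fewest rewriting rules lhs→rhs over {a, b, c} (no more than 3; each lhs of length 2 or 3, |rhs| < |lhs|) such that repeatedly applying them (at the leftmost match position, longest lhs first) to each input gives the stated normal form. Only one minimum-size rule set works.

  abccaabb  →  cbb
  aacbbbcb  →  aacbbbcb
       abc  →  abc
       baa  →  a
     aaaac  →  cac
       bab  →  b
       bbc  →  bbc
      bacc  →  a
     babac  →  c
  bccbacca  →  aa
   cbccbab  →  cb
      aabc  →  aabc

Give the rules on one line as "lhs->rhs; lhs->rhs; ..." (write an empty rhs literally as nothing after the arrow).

  | abccaabb => abaaabb => aaabb => cbb
  | aacbbbcb
  | abc
  | baa => a

aaa->c; ba->; cc->a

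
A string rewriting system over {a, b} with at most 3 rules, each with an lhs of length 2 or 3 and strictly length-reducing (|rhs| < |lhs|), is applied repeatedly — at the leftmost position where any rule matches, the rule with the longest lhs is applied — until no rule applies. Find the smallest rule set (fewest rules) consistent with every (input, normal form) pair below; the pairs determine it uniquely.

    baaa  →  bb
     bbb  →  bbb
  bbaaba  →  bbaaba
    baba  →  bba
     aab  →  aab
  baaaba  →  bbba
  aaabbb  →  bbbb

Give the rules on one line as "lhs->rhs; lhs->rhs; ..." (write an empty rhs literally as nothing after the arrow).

aaa->b; bab->bb

  | baaa => bb
  | bbb
  | bbaaba
  | baba => bba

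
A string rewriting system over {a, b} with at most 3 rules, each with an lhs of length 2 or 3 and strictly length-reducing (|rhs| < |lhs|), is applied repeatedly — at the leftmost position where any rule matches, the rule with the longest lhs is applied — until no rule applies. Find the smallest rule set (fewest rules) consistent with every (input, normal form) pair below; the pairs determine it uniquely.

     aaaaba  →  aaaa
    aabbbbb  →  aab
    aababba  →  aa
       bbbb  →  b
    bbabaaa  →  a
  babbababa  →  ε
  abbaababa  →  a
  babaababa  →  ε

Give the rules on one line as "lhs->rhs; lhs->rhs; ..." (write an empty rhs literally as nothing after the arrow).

ba->; baa->; bb->b

  | aaaaba => aaaa
  | aabbbbb => aabbbb => aabbb => aabb => aab
  | aababba => aabba => aaba => aa
  | bbbb => bbb => bb => b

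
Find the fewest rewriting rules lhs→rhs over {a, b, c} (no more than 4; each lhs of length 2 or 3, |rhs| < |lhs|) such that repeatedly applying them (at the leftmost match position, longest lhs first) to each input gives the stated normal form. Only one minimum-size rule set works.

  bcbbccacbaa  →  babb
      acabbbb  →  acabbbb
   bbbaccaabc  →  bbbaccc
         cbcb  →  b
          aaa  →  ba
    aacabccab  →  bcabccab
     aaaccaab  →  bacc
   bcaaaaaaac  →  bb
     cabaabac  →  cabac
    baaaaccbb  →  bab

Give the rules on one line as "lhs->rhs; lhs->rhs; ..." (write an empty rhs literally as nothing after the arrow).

aa->b; aab->; bbc->; cb->a

  | bcbbccacbaa => babccacbaa => babccaaaa => babccbaa => babcaaa => babcba => babaa => babb
  | acabbbb
  | bbbaccaabc => bbbaccc
  | cbcb => acb => aa => b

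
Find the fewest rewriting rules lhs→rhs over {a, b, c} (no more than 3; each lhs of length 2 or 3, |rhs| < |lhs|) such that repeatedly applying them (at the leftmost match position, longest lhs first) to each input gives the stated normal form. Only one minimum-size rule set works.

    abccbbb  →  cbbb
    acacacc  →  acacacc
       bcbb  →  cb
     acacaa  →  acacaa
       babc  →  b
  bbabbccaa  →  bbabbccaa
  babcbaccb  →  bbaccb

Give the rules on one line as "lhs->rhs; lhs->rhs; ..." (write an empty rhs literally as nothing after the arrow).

  | abccbbb => cbbb
  | acacacc
  | bcbb => cb
  | acacaa

abc->; bcb->c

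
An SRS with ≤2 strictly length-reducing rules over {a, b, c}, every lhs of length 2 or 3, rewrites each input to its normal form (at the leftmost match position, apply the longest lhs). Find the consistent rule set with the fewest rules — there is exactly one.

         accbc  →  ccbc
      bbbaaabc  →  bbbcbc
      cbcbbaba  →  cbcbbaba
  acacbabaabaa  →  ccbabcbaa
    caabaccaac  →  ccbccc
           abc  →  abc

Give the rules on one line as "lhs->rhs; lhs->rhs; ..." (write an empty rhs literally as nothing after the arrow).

aab->cb; ac->c

  | accbc => ccbc
  | bbbaaabc => bbbacbc => bbbcbc
  | cbcbbaba
  | acacbabaabaa => cacbabaabaa => ccbabaabaa => ccbabcbaa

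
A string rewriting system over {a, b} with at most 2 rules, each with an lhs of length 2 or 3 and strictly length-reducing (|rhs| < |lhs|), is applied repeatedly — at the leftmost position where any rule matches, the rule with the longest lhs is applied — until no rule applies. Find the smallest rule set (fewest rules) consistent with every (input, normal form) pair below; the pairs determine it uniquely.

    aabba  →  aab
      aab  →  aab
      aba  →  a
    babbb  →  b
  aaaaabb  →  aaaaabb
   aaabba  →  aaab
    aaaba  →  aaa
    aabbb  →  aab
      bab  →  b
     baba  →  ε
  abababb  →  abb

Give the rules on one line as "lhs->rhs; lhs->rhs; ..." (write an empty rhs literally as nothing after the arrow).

ba->; bbb->b

  | aabba => aab
  | aab
  | aba => a
  | babbb => bbb => b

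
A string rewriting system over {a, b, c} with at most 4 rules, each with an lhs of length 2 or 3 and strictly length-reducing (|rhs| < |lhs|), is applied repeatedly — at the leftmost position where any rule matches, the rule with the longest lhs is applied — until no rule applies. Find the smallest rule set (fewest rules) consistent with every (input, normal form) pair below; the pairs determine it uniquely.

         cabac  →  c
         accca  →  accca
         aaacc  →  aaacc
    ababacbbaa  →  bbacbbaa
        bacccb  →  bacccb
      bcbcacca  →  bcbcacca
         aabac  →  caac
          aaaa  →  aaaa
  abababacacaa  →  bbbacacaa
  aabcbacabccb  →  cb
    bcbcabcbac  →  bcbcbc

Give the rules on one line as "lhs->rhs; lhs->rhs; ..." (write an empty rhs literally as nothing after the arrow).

  | cabac => cbac => c
  | accca
  | aaacc
  | ababacbbaa => babacbbaa => bbacbbaa

aab->ca; ab->b; bcc->ba; cba->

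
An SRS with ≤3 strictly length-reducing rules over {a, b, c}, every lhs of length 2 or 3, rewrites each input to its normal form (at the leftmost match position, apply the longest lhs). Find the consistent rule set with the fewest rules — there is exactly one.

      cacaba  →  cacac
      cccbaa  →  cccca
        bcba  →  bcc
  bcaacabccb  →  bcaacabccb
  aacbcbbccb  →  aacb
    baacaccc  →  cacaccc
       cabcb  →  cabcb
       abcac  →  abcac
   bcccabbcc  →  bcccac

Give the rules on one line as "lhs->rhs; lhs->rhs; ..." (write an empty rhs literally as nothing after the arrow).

  | cacaba => cacac
  | cccbaa => cccca
  | bcba => bcc
  | bcaacabccb

ba->c; bbc->; cbc->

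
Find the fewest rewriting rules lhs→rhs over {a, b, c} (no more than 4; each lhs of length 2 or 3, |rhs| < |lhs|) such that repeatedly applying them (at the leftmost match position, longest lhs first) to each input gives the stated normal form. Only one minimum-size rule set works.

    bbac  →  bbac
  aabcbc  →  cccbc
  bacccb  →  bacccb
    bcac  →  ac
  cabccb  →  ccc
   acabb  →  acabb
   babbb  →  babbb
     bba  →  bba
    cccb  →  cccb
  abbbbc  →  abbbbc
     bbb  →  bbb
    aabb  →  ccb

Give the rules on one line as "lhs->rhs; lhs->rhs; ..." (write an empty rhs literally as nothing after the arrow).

  | bbac
  | aabcbc => cccbc
  | bacccb
  | bcac => ac

aab->cc; bca->a; bcc->a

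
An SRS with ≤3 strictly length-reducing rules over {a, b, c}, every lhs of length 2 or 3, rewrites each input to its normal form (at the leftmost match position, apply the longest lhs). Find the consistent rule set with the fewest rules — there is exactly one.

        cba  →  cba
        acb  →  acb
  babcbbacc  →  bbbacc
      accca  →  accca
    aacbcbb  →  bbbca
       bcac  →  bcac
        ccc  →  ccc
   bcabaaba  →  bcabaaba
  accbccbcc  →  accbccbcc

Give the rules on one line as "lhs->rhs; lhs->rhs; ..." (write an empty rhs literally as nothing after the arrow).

aac->bb; abc->; cbb->ca

  | cba
  | acb
  | babcbbacc => bbbacc
  | accca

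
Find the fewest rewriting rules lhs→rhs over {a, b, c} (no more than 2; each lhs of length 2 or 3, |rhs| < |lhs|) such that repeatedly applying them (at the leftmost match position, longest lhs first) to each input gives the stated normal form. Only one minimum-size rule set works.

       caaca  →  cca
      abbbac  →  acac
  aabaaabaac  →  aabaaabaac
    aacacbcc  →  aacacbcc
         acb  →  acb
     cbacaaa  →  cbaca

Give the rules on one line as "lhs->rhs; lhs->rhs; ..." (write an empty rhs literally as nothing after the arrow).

bbb->c; caa->c

  | caaca => cca
  | abbbac => acac
  | aabaaabaac
  | aacacbcc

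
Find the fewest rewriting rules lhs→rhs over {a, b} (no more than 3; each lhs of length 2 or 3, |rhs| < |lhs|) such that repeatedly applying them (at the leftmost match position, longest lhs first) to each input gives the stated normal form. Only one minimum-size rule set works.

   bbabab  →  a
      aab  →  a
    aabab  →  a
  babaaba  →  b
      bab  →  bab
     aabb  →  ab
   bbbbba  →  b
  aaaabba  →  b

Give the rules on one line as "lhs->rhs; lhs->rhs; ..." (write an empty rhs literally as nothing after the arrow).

  | bbabab => aabab => bbab => aab => bb => a
  | aab => bb => a
  | aabab => bbab => aab => bb => a
  | babaaba => baabba => abbba => aaba => bba => aa => b

aa->b; baa->ab; bb->a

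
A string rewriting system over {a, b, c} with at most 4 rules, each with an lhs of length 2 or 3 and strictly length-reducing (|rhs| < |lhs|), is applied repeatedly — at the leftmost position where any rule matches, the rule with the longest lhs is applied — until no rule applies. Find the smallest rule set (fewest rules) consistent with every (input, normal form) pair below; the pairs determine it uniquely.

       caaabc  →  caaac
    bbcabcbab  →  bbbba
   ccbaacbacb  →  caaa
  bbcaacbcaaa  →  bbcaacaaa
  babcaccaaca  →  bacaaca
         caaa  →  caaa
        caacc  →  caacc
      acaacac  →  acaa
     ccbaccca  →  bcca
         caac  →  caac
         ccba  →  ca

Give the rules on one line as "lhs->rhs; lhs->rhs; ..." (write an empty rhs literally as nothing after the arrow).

  | caaabc => caaac
  | bbcabcbab => bbcacbab => bbbbab => bbbba
  | ccbaacbacb => caacbacb => caaacb => caaa
  | bbcaacbcaaa => bbcaacaaa

ab->a; cac->b; cb->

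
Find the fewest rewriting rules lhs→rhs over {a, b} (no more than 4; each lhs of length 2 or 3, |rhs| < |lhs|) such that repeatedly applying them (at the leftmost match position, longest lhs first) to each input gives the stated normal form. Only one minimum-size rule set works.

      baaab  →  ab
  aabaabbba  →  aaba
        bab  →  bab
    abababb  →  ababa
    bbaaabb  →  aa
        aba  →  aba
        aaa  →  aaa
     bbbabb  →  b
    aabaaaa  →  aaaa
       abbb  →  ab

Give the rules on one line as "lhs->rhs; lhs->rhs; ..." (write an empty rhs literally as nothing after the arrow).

abb->a; baa->; bb->b; bba->

  | baaab => ab
  | aabaabbba => aabbba => aaba
  | bab
  | abababb => ababa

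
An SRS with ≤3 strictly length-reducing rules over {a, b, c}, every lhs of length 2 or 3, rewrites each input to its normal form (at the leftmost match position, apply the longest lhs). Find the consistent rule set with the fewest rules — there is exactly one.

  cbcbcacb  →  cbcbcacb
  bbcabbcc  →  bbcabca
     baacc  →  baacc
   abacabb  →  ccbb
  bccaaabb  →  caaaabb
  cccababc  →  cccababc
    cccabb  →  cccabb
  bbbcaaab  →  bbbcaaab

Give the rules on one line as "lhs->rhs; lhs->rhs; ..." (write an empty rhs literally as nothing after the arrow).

  | cbcbcacb
  | bbcabbcc => bbcabca
  | baacc
  | abacabb => abccbb => acabb => ccbb

aca->cc; bcc->ca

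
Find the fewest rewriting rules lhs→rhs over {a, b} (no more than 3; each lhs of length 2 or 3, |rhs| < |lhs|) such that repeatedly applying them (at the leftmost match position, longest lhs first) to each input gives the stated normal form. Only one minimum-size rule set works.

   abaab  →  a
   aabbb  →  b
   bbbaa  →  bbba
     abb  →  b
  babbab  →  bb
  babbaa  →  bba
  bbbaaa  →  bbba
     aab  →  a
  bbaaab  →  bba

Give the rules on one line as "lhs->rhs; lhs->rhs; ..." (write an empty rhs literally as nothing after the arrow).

aa->a; aab->a; ab->

  | abaab => aab => a
  | aabbb => abb => b
  | bbbaa => bbba
  | abb => b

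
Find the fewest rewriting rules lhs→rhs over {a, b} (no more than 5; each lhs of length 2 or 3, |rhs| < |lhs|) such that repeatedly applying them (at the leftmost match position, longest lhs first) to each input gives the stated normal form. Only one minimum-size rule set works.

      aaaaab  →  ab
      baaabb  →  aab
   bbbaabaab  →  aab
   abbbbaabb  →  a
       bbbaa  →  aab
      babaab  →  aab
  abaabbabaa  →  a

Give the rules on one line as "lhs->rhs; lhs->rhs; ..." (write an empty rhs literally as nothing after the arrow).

  | aaaaab => aaab => ab
  | baaabb => ababb => abaa => aab
  | bbbaabaab => abaabaab => aabbaab => aaaab => aab
  | abbbbaabb => aabbaabb => aaaabb => aabb => aaa => a

aaa->a; baa->ab; bb->a; bba->a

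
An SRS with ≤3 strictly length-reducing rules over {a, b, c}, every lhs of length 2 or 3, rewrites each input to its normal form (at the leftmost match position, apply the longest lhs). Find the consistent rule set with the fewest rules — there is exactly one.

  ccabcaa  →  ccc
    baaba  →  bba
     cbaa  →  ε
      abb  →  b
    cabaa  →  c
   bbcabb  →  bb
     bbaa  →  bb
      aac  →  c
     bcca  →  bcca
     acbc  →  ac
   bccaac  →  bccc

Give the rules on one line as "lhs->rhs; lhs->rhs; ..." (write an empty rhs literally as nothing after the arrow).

aa->; ab->; cb->

  | ccabcaa => cccaa => ccc
  | baaba => bba
  | cbaa => aa => ε
  | abb => b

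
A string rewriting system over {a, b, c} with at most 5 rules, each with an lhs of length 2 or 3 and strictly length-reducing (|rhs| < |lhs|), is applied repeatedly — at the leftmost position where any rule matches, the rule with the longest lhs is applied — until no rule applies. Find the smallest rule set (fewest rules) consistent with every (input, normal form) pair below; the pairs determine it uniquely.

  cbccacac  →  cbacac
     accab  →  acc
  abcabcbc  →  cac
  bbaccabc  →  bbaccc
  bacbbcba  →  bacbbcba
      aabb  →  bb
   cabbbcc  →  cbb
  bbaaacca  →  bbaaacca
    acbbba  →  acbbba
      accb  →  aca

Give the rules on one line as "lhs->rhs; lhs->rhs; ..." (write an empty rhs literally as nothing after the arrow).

aab->b; ab->; bcc->b; ccb->ca

  | cbccacac => cbacac
  | accab => acc
  | abcabcbc => cabcbc => ccbc => cac
  | bbaccabc => bbaccc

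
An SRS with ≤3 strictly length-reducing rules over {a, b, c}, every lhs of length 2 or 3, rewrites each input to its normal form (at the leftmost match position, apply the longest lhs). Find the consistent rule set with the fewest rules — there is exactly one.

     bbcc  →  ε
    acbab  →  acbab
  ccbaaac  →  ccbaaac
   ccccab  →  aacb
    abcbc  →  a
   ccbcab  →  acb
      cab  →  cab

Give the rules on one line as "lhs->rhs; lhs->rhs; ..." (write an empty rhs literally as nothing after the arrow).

  | bbcc => bc => ε
  | acbab
  | ccbaaac
  | ccccab => accab => aacb

bc->; cca->ac; ccc->ac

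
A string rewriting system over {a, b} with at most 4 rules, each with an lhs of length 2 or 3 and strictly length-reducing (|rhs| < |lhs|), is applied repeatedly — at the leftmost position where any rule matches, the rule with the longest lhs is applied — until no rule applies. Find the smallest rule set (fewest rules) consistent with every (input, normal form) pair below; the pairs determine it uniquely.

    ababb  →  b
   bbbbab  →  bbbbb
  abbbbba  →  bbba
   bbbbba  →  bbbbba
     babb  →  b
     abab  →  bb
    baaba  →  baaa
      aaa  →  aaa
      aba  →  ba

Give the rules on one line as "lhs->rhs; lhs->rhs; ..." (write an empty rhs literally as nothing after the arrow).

aab->aa; ab->b; abb->

  | ababb => babb => b
  | bbbbab => bbbbb
  | abbbbba => bbba
  | bbbbba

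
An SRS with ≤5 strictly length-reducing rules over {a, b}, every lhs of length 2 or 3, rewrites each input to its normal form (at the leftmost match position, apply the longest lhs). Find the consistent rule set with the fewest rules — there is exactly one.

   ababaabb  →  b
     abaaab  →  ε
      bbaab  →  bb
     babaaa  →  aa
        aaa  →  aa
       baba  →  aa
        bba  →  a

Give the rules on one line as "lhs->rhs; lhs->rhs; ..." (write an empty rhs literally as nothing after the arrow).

  | ababaabb => aabaabb => aabb => b
  | abaaab => aab => ε
  | bbaab => bb
  | babaaa => abaaa => aa

aaa->aa; aab->; ba->a; baa->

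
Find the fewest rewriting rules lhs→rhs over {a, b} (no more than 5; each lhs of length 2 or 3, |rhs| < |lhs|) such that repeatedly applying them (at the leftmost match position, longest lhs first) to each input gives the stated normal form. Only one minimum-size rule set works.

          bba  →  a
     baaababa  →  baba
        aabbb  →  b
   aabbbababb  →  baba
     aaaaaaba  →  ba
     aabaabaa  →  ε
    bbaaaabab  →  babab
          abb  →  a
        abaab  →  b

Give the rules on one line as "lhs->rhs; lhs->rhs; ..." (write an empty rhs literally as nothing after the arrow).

  | bba => a
  | baaababa => aababa => baba
  | aabbb => bbb => b
  | aabbbababb => bbbababb => bababb => baba

aa->; aaa->b; baa->a; bb->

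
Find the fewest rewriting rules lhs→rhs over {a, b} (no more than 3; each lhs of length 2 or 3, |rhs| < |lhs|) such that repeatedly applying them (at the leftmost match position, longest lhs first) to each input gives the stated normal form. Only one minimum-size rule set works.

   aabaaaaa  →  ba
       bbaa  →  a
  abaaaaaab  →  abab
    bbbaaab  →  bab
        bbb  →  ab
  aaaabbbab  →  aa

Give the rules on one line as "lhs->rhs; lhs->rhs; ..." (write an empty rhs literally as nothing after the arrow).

aaa->bb; aab->ba; bb->a

  | aabaaaaa => baaaaaa => bbbaaa => abaaa => abbb => aab => ba
  | bbaa => aaa => bb => a
  | abaaaaaab => abbbaaab => aabaaab => baaaab => bbbab => abab
  | bbbaaab => abaaab => abbbb => aabb => bab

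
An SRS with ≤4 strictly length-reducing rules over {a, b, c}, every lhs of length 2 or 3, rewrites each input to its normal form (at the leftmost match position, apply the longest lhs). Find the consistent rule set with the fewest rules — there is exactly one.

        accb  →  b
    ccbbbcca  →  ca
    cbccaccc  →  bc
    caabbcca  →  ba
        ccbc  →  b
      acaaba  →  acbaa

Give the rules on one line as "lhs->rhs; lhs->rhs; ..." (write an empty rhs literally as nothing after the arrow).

aab->ba; ab->; bb->c; cc->b

  | accb => abb => b
  | ccbbbcca => bbbbcca => cbbcca => cccca => bcca => bba => ca
  | cbccaccc => cbbaccc => ccaccc => baccc => babc => bc
  | caabbcca => cbabcca => cbcca => cbba => cca => ba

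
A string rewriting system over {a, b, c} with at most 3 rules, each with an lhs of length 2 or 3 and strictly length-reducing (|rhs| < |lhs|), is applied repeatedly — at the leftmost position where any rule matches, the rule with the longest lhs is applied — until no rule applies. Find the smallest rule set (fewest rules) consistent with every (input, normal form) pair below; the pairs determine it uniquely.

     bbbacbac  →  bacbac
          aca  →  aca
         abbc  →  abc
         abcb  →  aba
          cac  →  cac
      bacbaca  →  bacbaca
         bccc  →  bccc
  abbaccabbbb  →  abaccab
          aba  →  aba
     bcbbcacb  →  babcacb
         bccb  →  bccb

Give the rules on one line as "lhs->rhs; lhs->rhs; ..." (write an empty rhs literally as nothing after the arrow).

bb->b; bcb->ba

  | bbbacbac => bbacbac => bacbac
  | aca
  | abbc => abc
  | abcb => aba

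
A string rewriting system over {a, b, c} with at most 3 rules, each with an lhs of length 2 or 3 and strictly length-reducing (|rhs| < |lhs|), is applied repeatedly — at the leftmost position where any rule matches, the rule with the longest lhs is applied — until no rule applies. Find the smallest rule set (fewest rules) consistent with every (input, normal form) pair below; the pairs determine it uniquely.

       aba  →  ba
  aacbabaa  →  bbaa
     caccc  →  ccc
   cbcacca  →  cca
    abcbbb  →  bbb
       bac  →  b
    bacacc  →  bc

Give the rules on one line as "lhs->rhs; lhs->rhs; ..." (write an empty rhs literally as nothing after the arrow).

  | aba => ba
  | aacbabaa => ababaa => babaa => bbaa
  | caccc => ccc
  | cbcacca => cacca => cca

ab->b; ac->; cb->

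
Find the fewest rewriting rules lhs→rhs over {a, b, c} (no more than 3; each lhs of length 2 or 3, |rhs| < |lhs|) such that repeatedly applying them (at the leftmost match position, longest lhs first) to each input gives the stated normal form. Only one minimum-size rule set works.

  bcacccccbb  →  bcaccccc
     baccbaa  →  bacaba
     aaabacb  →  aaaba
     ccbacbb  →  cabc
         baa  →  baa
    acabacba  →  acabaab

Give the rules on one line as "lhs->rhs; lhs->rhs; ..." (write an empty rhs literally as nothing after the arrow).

cb->; cba->ab; cbb->c

  | bcacccccbb => bcaccccc
  | baccbaa => bacaba
  | aaabacb => aaaba
  | ccbacbb => cabcbb => cabc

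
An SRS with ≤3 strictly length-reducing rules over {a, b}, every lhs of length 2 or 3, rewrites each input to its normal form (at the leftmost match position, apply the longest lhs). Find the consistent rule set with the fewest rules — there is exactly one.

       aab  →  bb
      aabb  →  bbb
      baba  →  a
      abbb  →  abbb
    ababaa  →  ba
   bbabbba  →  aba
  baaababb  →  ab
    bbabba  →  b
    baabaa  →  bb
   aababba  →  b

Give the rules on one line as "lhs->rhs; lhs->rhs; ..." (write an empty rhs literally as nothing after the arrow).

  | aab => bb
  | aabb => bbb
  | baba => a
  | abbb

aa->b; bab->; bba->a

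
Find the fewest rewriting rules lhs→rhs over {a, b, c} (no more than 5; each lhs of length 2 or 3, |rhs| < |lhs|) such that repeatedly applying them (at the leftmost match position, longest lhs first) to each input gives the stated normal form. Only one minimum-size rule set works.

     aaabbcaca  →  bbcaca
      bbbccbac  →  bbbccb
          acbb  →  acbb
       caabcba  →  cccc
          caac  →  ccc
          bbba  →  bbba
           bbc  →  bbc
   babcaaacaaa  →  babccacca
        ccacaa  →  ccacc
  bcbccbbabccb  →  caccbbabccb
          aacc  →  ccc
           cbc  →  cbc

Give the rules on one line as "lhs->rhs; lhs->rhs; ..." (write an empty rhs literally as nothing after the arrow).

aa->c; bac->b; bcb->ca; cab->b

  | aaabbcaca => cabbcaca => bbcaca
  | bbbccbac => bbbccb
  | acbb
  | caabcba => ccbcba => cccaa => cccc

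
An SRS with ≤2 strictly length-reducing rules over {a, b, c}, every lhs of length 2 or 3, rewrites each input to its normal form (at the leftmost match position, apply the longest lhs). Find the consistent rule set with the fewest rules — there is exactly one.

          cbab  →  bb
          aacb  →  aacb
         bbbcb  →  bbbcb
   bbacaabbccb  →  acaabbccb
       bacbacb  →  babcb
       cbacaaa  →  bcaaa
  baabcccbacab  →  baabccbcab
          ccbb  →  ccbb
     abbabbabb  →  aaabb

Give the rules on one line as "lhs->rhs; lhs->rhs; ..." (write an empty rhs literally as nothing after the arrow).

bba->a; cba->b

  | cbab => bb
  | aacb
  | bbbcb
  | bbacaabbccb => acaabbccb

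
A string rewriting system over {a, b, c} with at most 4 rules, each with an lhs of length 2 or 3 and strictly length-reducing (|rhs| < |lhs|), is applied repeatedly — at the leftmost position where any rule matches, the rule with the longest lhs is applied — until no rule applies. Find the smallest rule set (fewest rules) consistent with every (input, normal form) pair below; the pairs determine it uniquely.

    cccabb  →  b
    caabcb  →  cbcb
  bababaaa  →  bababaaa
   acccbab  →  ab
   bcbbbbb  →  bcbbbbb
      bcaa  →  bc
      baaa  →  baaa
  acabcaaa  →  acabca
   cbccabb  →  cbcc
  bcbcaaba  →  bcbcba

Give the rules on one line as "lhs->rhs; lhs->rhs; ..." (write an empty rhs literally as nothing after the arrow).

  | cccabb => babb => b
  | caabcb => cbcb
  | bababaaa
  | acccbab => abbab => ab

abb->; caa->c; ccc->b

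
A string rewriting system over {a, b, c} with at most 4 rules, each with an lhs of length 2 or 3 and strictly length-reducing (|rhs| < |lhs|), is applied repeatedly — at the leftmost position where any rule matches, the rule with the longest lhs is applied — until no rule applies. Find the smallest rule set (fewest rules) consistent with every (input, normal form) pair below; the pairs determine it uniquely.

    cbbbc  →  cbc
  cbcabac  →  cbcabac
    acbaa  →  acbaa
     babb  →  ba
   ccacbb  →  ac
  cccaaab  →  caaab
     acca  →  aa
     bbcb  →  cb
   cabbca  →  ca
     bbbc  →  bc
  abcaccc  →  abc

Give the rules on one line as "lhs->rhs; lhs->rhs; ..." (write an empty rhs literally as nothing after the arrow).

  | cbbbc => cbc
  | cbcabac
  | acbaa
  | babb => ba

bb->; cac->c; cc->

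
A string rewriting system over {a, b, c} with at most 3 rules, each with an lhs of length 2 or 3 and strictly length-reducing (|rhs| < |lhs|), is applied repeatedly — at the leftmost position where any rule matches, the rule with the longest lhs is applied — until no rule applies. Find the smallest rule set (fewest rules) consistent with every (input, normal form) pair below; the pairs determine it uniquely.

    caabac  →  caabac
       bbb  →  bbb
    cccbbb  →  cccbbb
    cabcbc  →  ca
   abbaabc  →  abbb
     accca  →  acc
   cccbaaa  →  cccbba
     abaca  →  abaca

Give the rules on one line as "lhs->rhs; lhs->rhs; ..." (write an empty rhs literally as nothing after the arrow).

  | caabac
  | bbb
  | cccbbb
  | cabcbc => cabc => ca

baa->bb; bc->; cca->c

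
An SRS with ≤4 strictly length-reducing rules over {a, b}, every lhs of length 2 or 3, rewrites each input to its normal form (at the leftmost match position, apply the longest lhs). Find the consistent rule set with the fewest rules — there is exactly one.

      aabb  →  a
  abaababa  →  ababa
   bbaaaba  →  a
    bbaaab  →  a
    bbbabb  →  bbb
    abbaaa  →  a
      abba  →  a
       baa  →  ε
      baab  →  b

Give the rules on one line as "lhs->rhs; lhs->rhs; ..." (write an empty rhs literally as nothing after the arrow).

  | aabb => aab => aa => a
  | abaababa => ababa
  | bbaaaba => aaba => aaa => aa => a
  | bbaaab => aab => aa => a

aa->a; aab->aa; baa->; bba->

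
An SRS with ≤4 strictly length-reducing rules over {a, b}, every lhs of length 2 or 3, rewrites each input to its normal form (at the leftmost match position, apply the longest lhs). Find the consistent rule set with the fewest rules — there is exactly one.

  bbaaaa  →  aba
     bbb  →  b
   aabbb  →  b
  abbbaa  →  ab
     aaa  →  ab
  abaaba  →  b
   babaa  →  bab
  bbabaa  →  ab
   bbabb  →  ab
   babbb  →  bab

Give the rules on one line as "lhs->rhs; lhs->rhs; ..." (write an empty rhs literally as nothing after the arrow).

  | bbaaaa => aaaa => aba
  | bbb => bb => b
  | aabbb => bbbb => bbb => bb => b
  | abbbaa => abbaa => aaa => ab

aa->b; aaa->ab; bb->b; bba->a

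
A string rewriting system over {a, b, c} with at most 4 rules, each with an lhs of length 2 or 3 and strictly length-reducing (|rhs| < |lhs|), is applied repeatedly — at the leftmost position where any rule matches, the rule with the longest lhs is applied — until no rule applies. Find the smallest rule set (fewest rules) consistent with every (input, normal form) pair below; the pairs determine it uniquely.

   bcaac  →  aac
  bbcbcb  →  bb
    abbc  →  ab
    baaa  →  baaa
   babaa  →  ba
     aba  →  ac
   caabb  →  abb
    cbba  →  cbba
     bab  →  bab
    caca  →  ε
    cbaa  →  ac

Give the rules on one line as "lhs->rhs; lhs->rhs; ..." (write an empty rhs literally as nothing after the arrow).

  | bcaac => aac
  | bbcbcb => bbcb => bb
  | abbc => ab
  | baaa

aba->ac; bc->; ca->; cba->ab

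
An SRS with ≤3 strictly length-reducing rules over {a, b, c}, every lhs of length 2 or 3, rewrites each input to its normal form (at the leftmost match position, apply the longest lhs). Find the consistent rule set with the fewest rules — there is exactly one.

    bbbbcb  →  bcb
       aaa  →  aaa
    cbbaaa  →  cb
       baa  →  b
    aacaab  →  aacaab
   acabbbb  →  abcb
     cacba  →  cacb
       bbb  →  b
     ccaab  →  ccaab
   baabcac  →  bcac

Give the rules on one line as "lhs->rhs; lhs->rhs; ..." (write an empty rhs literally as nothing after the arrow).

  | bbbbcb => bbbcb => bbcb => bcb
  | aaa
  | cbbaaa => cbaaa => cbaa => cba => cb
  | baa => ba => b

ba->b; bb->b; cab->bc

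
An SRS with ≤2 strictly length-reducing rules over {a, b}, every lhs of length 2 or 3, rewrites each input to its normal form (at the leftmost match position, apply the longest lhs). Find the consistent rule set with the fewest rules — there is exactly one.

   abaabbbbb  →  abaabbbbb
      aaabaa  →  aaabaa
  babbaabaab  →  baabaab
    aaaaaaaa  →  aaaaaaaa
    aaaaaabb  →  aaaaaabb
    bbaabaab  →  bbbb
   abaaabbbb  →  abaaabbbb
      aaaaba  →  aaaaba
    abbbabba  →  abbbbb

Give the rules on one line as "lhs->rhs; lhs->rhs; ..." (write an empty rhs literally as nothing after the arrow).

  | abaabbbbb
  | aaabaa
  | babbaabaab => baabaab
  | aaaaaaaa

bab->; bba->bb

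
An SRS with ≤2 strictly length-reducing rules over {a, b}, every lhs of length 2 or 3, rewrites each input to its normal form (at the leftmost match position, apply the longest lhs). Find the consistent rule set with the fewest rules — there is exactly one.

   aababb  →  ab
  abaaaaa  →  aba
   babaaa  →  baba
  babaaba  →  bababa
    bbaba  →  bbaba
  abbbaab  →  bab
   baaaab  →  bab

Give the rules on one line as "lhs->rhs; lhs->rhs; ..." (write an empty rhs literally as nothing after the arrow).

aa->a; abb->

  | aababb => ababb => ab
  | abaaaaa => abaaaa => abaaa => abaa => aba
  | babaaa => babaa => baba
  | babaaba => bababa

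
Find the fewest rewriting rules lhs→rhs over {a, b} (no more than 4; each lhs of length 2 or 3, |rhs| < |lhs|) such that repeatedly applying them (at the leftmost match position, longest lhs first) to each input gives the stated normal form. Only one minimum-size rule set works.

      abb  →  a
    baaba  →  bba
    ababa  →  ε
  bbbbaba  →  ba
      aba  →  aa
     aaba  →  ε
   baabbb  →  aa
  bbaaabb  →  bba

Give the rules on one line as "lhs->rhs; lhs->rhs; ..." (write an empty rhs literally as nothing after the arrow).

aaa->; ab->a; baa->b; bbb->aa

  | abb => ab => a
  | baaba => bba
  | ababa => aaba => aaa => ε
  | bbbbaba => aababa => aaaba => ba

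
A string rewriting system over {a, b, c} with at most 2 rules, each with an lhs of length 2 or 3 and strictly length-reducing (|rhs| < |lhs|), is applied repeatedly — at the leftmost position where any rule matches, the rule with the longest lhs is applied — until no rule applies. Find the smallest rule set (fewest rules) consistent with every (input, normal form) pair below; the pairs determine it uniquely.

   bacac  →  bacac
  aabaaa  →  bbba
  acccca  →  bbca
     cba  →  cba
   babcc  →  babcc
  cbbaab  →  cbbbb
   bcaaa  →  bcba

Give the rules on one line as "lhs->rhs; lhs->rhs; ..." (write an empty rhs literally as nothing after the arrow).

  | bacac
  | aabaaa => bbaaa => bbba
  | acccca => aabca => bbca
  | cba

aa->b; ccc->ab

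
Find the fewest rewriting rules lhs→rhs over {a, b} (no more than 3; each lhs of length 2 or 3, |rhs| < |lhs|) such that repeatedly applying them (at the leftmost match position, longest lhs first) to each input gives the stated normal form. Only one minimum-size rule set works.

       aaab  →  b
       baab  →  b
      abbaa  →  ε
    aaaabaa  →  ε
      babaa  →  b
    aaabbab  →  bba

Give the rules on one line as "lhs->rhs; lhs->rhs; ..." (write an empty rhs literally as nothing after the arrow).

aaa->; aab->; ab->a

  | aaab => b
  | baab => b
  | abbaa => abaa => aaa => ε
  | aaaabaa => abaa => aaa => ε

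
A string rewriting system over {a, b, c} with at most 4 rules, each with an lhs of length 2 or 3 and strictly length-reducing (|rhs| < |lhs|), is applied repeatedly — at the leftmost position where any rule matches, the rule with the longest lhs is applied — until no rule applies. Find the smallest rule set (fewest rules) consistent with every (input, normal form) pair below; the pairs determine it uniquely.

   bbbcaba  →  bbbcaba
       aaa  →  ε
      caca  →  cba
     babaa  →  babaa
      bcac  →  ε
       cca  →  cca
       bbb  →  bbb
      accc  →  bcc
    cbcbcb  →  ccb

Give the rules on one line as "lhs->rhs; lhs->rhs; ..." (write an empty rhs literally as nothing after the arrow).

aaa->; ac->b; bcb->

  | bbbcaba
  | aaa => ε
  | caca => cba
  | babaa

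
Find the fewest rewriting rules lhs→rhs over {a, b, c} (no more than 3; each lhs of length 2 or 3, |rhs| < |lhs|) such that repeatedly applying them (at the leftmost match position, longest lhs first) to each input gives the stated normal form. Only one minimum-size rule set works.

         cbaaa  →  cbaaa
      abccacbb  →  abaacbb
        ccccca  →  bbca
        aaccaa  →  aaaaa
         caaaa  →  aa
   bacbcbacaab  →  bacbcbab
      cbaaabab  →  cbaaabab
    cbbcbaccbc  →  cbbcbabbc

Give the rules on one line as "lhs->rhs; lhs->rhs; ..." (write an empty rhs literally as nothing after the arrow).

caa->; cc->b; cca->aa

  | cbaaa
  | abccacbb => abaacbb
  | ccccca => bccca => bbca
  | aaccaa => aaaaa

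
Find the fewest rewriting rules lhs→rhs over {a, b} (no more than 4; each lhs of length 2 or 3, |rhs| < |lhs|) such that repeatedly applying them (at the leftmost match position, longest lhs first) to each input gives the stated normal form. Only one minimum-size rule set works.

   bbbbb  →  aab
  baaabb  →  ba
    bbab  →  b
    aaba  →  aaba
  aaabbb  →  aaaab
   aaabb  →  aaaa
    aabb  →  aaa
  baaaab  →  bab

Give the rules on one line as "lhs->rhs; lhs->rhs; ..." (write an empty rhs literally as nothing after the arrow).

baa->ba; bb->a; bba->

  | bbbbb => abbb => aab
  | baaabb => baabb => babb => baa => ba
  | bbab => b
  | aaba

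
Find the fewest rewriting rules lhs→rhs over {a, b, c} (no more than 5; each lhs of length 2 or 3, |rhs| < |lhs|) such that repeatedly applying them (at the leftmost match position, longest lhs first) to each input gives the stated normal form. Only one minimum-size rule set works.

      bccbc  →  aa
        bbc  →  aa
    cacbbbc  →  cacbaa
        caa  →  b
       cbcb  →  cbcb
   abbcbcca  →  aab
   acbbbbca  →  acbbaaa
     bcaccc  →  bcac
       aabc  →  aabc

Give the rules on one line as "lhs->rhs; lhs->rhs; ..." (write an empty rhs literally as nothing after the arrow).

aba->b; bbc->aa; caa->b; cc->

  | bccbc => bbc => aa
  | bbc => aa
  | cacbbbc => cacbaa
  | caa => b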